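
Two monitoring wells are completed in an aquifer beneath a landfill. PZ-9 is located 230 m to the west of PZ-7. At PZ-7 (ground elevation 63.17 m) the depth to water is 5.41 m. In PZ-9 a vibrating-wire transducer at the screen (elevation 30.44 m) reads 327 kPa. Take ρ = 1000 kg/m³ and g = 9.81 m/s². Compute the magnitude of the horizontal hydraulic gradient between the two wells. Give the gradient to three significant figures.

Total head at PZ-7: h = 63.17 − 5.41 = 57.76 m.
Pressure head at PZ-9: ψ = P/(ρg) = 327×1000 / (1000 × 9.81) = 33.33 m.
Total head at PZ-9: h = z + ψ = 30.44 + 33.33 = 63.77 m.
Head difference: h(PZ-7) − h(PZ-9) = 57.76 − 63.77 = -6.01 m.
Hydraulic gradient: i = |Δh| / L = 6.01 / 230 = 0.0261.

i ≈ 0.0261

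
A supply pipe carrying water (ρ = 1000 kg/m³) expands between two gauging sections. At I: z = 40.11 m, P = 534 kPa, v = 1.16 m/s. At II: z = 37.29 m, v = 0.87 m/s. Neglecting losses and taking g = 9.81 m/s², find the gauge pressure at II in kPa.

P₂ ≈ 562 kPa

Pressure head at I: ψ₁ = P₁/(ρg) = 534×1000 / (1000 × 9.81) = 54.43 m.
Velocity heads: v₁²/2g = 1.16²/19.62 = 0.069 m; v₂²/2g = 0.87²/19.62 = 0.039 m.
Total head H = z₁ + ψ₁ + v₁²/2g = 40.11 + 54.43 + 0.069 = 94.61 m.
ψ₂ = H − z₂ − v₂²/2g = 94.61 − 37.29 − 0.039 = 57.28 m.
P₂ = ρgψ₂ = 1000 × 9.81 × 57.28 ≈ 562 kPa.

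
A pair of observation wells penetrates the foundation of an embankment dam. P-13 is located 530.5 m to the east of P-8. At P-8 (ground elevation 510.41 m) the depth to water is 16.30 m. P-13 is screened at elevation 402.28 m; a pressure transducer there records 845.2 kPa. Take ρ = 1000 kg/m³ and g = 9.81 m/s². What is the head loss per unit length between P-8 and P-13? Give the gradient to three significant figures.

i ≈ 0.0107 m/m

Total head at P-8: h = 510.41 − 16.30 = 494.11 m.
Pressure head at P-13: ψ = P/(ρg) = 845.2×1000 / (1000 × 9.81) = 86.16 m.
Total head at P-13: h = z + ψ = 402.28 + 86.16 = 488.44 m.
Head difference: h(P-8) − h(P-13) = 494.11 − 488.44 = 5.67 m.
Hydraulic gradient: i = |Δh| / L = 5.67 / 530.5 = 0.0107.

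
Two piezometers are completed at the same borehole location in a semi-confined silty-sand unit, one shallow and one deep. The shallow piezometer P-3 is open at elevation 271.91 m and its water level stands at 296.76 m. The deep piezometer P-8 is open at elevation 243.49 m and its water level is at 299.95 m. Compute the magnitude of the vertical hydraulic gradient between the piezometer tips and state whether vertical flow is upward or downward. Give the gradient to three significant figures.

Total head at P-3: h = 296.76 m (water level in the standpipe).
Total head at P-8: h = 299.95 m.
Δh = h(P-3) − h(P-8) = 296.76 − 299.95 = -3.19 m.
Vertical separation Δz = 271.91 − 243.49 = 28.42 m.
|i_v| = |Δh| / Δz = 3.19 / 28.42 = 0.112.
Head is higher in the deep piezometer, so vertical flow is upward (discharge condition).

|i_v| ≈ 0.112; vertical flow is upward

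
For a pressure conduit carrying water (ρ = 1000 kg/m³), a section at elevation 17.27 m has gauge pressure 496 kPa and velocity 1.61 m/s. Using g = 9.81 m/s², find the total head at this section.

h ≈ 67.96 m

Pressure head ψ = P/(ρg) = 496×1000 / (1000 × 9.81) = 50.56 m.
Velocity head = v²/(2g) = 1.61² / (2 × 9.81) = 0.132 m.
h = z + ψ + v²/(2g) = 17.27 + 50.56 + 0.132 = 67.96 m.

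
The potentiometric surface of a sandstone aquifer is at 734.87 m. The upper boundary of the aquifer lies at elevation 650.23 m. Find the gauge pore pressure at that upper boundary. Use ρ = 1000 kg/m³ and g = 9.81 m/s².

P ≈ 830 kPa

Pressure head at the aquifer top: ψ = h − z = 734.87 − 650.23 = 84.64 m.
P = ρgψ = 1000 × 9.81 × 84.64 = 830318 Pa ≈ 830 kPa.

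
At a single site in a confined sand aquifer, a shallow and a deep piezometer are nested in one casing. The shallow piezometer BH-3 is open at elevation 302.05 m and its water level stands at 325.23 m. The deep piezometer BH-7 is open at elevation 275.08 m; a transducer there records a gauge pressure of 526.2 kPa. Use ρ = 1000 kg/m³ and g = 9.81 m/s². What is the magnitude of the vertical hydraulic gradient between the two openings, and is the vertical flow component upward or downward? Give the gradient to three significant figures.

Total head at BH-3: h = 325.23 m (water level in the standpipe).
Pressure head at BH-7: ψ = P/(ρg) = 526.2×1000 / (1000 × 9.81) = 53.64 m.
Total head at BH-7: h = z + ψ = 275.08 + 53.64 = 328.72 m.
Δh = h(BH-3) − h(BH-7) = 325.23 − 328.72 = -3.49 m.
Vertical separation Δz = 302.05 − 275.08 = 26.97 m.
|i_v| = |Δh| / Δz = 3.49 / 26.97 = 0.129.
Head is higher in the deep piezometer, so vertical flow is upward (discharge condition).

|i_v| ≈ 0.129; vertical flow is upward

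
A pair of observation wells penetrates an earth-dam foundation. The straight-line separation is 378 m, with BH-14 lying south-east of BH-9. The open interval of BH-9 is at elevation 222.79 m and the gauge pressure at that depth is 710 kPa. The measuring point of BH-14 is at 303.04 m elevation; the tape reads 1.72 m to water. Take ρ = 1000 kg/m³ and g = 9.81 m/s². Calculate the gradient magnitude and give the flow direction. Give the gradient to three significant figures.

i ≈ 0.0163; groundwater flows toward the north-west

Pressure head at BH-9: ψ = P/(ρg) = 710×1000 / (1000 × 9.81) = 72.38 m.
Total head at BH-9: h = z + ψ = 222.79 + 72.38 = 295.17 m.
Total head at BH-14: h = 303.04 − 1.72 = 301.32 m.
Head difference: h(BH-9) − h(BH-14) = 295.17 − 301.32 = -6.15 m.
Hydraulic gradient: i = |Δh| / L = 6.15 / 378 = 0.0163.
Flow is from higher to lower head: from BH-14 toward BH-9, i.e. toward the north-west.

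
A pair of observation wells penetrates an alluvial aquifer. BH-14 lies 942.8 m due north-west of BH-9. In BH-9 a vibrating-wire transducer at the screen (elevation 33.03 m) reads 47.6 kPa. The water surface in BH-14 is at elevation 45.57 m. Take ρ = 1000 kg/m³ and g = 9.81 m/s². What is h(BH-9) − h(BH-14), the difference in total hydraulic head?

Δh ≈ -7.69 m

Pressure head at BH-9: ψ = P/(ρg) = 47.6×1000 / (1000 × 9.81) = 4.85 m.
Total head at BH-9: h = z + ψ = 33.03 + 4.85 = 37.88 m.
Total head at BH-14: h = 45.57 m (water level in the piezometer is the total head).
Head difference: h(BH-9) − h(BH-14) = 37.88 − 45.57 = -7.69 m.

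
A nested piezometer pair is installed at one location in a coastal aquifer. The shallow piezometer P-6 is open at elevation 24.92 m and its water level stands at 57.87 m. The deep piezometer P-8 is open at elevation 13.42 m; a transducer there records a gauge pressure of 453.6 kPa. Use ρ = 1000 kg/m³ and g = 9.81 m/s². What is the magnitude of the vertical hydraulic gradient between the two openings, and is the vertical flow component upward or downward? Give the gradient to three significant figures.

|i_v| ≈ 0.156; vertical flow is upward

Total head at P-6: h = 57.87 m (water level in the standpipe).
Pressure head at P-8: ψ = P/(ρg) = 453.6×1000 / (1000 × 9.81) = 46.24 m.
Total head at P-8: h = z + ψ = 13.42 + 46.24 = 59.66 m.
Δh = h(P-6) − h(P-8) = 57.87 − 59.66 = -1.79 m.
Vertical separation Δz = 24.92 − 13.42 = 11.50 m.
|i_v| = |Δh| / Δz = 1.79 / 11.50 = 0.156.
Head is higher in the deep piezometer, so vertical flow is upward (discharge condition).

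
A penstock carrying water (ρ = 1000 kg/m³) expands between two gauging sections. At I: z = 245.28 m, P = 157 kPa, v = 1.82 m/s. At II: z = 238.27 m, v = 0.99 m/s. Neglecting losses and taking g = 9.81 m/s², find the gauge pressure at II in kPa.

P₂ ≈ 227 kPa

Pressure head at I: ψ₁ = P₁/(ρg) = 157×1000 / (1000 × 9.81) = 16.00 m.
Velocity heads: v₁²/2g = 1.82²/19.62 = 0.169 m; v₂²/2g = 0.99²/19.62 = 0.050 m.
Total head H = z₁ + ψ₁ + v₁²/2g = 245.28 + 16.00 + 0.169 = 261.45 m.
ψ₂ = H − z₂ − v₂²/2g = 261.45 − 238.27 − 0.050 = 23.13 m.
P₂ = ρgψ₂ = 1000 × 9.81 × 23.13 ≈ 227 kPa.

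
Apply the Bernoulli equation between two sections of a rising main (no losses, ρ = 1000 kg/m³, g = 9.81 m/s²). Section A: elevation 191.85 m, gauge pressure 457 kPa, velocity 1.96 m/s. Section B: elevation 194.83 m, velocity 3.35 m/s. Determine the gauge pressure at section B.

Pressure head at A: ψ₁ = P₁/(ρg) = 457×1000 / (1000 × 9.81) = 46.59 m.
Velocity heads: v₁²/2g = 1.96²/19.62 = 0.196 m; v₂²/2g = 3.35²/19.62 = 0.572 m.
Total head H = z₁ + ψ₁ + v₁²/2g = 191.85 + 46.59 + 0.196 = 238.64 m.
ψ₂ = H − z₂ − v₂²/2g = 238.64 − 194.83 − 0.572 = 43.24 m.
P₂ = ρgψ₂ = 1000 × 9.81 × 43.24 ≈ 424 kPa.

P₂ ≈ 424 kPa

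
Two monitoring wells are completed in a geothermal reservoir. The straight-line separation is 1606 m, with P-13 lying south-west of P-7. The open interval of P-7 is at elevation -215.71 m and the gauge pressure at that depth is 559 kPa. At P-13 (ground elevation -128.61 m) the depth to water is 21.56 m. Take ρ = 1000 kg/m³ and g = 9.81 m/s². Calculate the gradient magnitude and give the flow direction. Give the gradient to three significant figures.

Pressure head at P-7: ψ = P/(ρg) = 559×1000 / (1000 × 9.81) = 56.98 m.
Total head at P-7: h = z + ψ = -215.71 + 56.98 = -158.73 m.
Total head at P-13: h = -128.61 − 21.56 = -150.17 m.
Head difference: h(P-7) − h(P-13) = -158.73 − (-150.17) = -8.56 m.
Hydraulic gradient: i = |Δh| / L = 8.56 / 1606 = 0.00533.
Flow is from higher to lower head: from P-13 toward P-7, i.e. toward the north-east.

i ≈ 0.00533; groundwater flows toward the north-east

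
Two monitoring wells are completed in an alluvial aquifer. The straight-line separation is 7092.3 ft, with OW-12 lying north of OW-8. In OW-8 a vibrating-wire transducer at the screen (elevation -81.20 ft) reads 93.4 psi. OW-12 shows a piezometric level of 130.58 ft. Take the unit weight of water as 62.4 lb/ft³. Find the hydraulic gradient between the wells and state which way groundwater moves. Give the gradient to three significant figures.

i ≈ 0.000530; groundwater flows toward the north

Pressure head at OW-8: ψ = 144·P/γ = 144 × 93.4 / 62.4 = 215.54 ft.
Total head at OW-8: h = z + ψ = -81.20 + 215.54 = 134.34 ft.
Total head at OW-12: h = 130.58 ft (water level in the piezometer is the total head).
Head difference: h(OW-8) − h(OW-12) = 134.34 − 130.58 = 3.76 ft.
Hydraulic gradient: i = |Δh| / L = 3.76 / 7092.3 = 0.000530.
Flow is from higher to lower head: from OW-8 toward OW-12, i.e. toward the north.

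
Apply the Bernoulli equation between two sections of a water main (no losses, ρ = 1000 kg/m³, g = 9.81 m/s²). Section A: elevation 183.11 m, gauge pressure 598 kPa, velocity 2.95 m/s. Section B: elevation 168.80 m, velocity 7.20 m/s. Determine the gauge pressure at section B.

P₂ ≈ 717 kPa

Pressure head at A: ψ₁ = P₁/(ρg) = 598×1000 / (1000 × 9.81) = 60.96 m.
Velocity heads: v₁²/2g = 2.95²/19.62 = 0.444 m; v₂²/2g = 7.20²/19.62 = 2.642 m.
Total head H = z₁ + ψ₁ + v₁²/2g = 183.11 + 60.96 + 0.444 = 244.51 m.
ψ₂ = H − z₂ − v₂²/2g = 244.51 − 168.80 − 2.642 = 73.07 m.
P₂ = ρgψ₂ = 1000 × 9.81 × 73.07 ≈ 717 kPa.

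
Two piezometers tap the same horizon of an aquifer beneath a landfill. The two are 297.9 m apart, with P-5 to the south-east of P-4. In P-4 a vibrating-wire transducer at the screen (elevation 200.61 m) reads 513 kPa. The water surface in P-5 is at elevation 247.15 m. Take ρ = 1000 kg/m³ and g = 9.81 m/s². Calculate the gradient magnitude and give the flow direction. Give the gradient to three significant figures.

i ≈ 0.0193; groundwater flows toward the south-east

Pressure head at P-4: ψ = P/(ρg) = 513×1000 / (1000 × 9.81) = 52.29 m.
Total head at P-4: h = z + ψ = 200.61 + 52.29 = 252.90 m.
Total head at P-5: h = 247.15 m (water level in the piezometer is the total head).
Head difference: h(P-4) − h(P-5) = 252.90 − 247.15 = 5.75 m.
Hydraulic gradient: i = |Δh| / L = 5.75 / 297.9 = 0.0193.
Flow is from higher to lower head: from P-4 toward P-5, i.e. toward the south-east.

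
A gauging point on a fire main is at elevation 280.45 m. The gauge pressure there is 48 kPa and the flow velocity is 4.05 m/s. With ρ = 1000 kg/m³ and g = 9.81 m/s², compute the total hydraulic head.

Pressure head ψ = P/(ρg) = 48×1000 / (1000 × 9.81) = 4.89 m.
Velocity head = v²/(2g) = 4.05² / (2 × 9.81) = 0.836 m.
h = z + ψ + v²/(2g) = 280.45 + 4.89 + 0.836 = 286.18 m.

h ≈ 286.18 m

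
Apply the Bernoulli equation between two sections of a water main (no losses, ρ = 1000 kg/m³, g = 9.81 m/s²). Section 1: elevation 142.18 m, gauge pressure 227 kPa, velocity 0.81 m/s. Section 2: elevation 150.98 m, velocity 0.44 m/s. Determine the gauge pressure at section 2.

Pressure head at 1: ψ₁ = P₁/(ρg) = 227×1000 / (1000 × 9.81) = 23.14 m.
Velocity heads: v₁²/2g = 0.81²/19.62 = 0.033 m; v₂²/2g = 0.44²/19.62 = 0.010 m.
Total head H = z₁ + ψ₁ + v₁²/2g = 142.18 + 23.14 + 0.033 = 165.35 m.
ψ₂ = H − z₂ − v₂²/2g = 165.35 − 150.98 − 0.010 = 14.36 m.
P₂ = ρgψ₂ = 1000 × 9.81 × 14.36 ≈ 141 kPa.

P₂ ≈ 141 kPa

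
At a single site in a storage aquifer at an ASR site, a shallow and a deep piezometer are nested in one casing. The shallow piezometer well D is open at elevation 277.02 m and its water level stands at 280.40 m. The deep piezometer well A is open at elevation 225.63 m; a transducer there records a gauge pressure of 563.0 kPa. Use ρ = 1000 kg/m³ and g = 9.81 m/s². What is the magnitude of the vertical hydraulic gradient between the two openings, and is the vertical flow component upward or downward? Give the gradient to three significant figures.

Total head at well D: h = 280.40 m (water level in the standpipe).
Pressure head at well A: ψ = P/(ρg) = 563.0×1000 / (1000 × 9.81) = 57.39 m.
Total head at well A: h = z + ψ = 225.63 + 57.39 = 283.02 m.
Δh = h(well D) − h(well A) = 280.40 − 283.02 = -2.62 m.
Vertical separation Δz = 277.02 − 225.63 = 51.39 m.
|i_v| = |Δh| / Δz = 2.62 / 51.39 = 0.0510.
Head is higher in the deep piezometer, so vertical flow is upward (discharge condition).

|i_v| ≈ 0.0510; vertical flow is upward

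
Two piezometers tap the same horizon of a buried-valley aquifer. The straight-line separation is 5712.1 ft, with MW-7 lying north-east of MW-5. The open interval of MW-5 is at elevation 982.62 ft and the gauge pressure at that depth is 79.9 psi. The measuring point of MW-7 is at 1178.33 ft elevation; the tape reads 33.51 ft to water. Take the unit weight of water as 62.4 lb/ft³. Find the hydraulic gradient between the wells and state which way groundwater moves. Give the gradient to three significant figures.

Pressure head at MW-5: ψ = 144·P/γ = 144 × 79.9 / 62.4 = 184.38 ft.
Total head at MW-5: h = z + ψ = 982.62 + 184.38 = 1167.00 ft.
Total head at MW-7: h = 1178.33 − 33.51 = 1144.82 ft.
Head difference: h(MW-5) − h(MW-7) = 1167.00 − 1144.82 = 22.18 ft.
Hydraulic gradient: i = |Δh| / L = 22.18 / 5712.1 = 0.00388.
Flow is from higher to lower head: from MW-5 toward MW-7, i.e. toward the north-east.

i ≈ 0.00388; groundwater flows toward the north-east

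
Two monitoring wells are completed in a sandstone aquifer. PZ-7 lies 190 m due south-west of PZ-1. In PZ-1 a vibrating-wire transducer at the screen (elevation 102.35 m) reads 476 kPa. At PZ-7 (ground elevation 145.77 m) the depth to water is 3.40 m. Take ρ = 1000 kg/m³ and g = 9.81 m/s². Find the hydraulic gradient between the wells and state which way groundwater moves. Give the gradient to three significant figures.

Pressure head at PZ-1: ψ = P/(ρg) = 476×1000 / (1000 × 9.81) = 48.52 m.
Total head at PZ-1: h = z + ψ = 102.35 + 48.52 = 150.87 m.
Total head at PZ-7: h = 145.77 − 3.40 = 142.37 m.
Head difference: h(PZ-1) − h(PZ-7) = 150.87 − 142.37 = 8.50 m.
Hydraulic gradient: i = |Δh| / L = 8.50 / 190 = 0.0447.
Flow is from higher to lower head: from PZ-1 toward PZ-7, i.e. toward the south-west.

i ≈ 0.0447; groundwater flows toward the south-west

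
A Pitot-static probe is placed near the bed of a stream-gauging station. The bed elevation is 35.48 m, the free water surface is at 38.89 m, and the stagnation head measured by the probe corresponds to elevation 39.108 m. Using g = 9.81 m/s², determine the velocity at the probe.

v ≈ 2.07 m/s

Near the bed, under hydrostatic conditions, the piezometric head (z + ψ) equals the free-surface elevation, 38.89 m.
Velocity head = total − piezometric = 39.108 − 38.89 = 0.218 m.
v = √(2g·h_v) = √(2 × 9.81 × 0.218) = 2.07 m/s.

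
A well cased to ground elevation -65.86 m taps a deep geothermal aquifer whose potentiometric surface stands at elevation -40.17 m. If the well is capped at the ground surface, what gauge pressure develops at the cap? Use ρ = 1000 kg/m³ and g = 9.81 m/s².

Head above the cap: Δh = -40.17 − (-65.86) = 25.69 m.
P = ρgΔh = 1000 × 9.81 × 25.69 = 252019 Pa ≈ 252 kPa.

P ≈ 252 kPa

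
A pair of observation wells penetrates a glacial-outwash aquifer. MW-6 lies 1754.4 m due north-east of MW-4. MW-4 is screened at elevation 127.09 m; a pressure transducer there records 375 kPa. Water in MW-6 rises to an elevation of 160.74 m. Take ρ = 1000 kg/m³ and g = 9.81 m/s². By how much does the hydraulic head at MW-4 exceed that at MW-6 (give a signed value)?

Δh ≈ 4.58 m

Pressure head at MW-4: ψ = P/(ρg) = 375×1000 / (1000 × 9.81) = 38.23 m.
Total head at MW-4: h = z + ψ = 127.09 + 38.23 = 165.32 m.
Total head at MW-6: h = 160.74 m (water level in the piezometer is the total head).
Head difference: h(MW-4) − h(MW-6) = 165.32 − 160.74 = 4.58 m.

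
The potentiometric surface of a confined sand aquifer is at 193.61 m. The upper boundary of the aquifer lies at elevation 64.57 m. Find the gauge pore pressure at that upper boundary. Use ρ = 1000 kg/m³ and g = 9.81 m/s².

P ≈ 1270 kPa

Pressure head at the aquifer top: ψ = h − z = 193.61 − 64.57 = 129.04 m.
P = ρgψ = 1000 × 9.81 × 129.04 = 1265882 Pa ≈ 1270 kPa.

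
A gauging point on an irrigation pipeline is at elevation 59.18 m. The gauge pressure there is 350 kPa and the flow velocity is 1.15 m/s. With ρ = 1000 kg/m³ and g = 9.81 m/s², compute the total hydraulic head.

h ≈ 94.93 m

Pressure head ψ = P/(ρg) = 350×1000 / (1000 × 9.81) = 35.68 m.
Velocity head = v²/(2g) = 1.15² / (2 × 9.81) = 0.067 m.
h = z + ψ + v²/(2g) = 59.18 + 35.68 + 0.067 = 94.93 m.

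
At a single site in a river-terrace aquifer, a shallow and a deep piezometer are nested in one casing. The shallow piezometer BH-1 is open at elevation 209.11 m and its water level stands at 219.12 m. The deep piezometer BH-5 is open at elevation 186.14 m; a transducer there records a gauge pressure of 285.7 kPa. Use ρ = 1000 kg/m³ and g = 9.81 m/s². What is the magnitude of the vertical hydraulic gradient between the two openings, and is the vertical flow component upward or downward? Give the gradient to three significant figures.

Total head at BH-1: h = 219.12 m (water level in the standpipe).
Pressure head at BH-5: ψ = P/(ρg) = 285.7×1000 / (1000 × 9.81) = 29.12 m.
Total head at BH-5: h = z + ψ = 186.14 + 29.12 = 215.26 m.
Δh = h(BH-1) − h(BH-5) = 219.12 − 215.26 = 3.86 m.
Vertical separation Δz = 209.11 − 186.14 = 22.97 m.
|i_v| = |Δh| / Δz = 3.86 / 22.97 = 0.168.
Head is higher in the shallow piezometer, so vertical flow is downward (recharge condition).

|i_v| ≈ 0.168; vertical flow is downward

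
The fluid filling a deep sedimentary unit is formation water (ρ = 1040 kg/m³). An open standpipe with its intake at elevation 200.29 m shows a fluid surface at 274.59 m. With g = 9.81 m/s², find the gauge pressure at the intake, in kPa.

P ≈ 758 kPa

Pressure head ψ = h − z = 274.59 − 200.29 = 74.30 m.
P = ρgψ = 1040 × 9.81 × 74.30 = 758038 Pa ≈ 758 kPa.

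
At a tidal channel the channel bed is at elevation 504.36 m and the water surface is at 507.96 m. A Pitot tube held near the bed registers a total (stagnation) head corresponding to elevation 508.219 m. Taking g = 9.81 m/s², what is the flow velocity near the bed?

Near the bed, under hydrostatic conditions, the piezometric head (z + ψ) equals the free-surface elevation, 507.96 m.
Velocity head = total − piezometric = 508.219 − 507.96 = 0.259 m.
v = √(2g·h_v) = √(2 × 9.81 × 0.259) = 2.25 m/s.

v ≈ 2.25 m/s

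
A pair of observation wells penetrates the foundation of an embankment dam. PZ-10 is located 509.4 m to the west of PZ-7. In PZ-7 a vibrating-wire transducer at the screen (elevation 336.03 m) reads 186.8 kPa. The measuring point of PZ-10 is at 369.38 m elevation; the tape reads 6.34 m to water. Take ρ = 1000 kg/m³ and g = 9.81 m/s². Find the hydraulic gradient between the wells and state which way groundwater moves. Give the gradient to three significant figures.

Pressure head at PZ-7: ψ = P/(ρg) = 186.8×1000 / (1000 × 9.81) = 19.04 m.
Total head at PZ-7: h = z + ψ = 336.03 + 19.04 = 355.07 m.
Total head at PZ-10: h = 369.38 − 6.34 = 363.04 m.
Head difference: h(PZ-7) − h(PZ-10) = 355.07 − 363.04 = -7.97 m.
Hydraulic gradient: i = |Δh| / L = 7.97 / 509.4 = 0.0156.
Flow is from higher to lower head: from PZ-10 toward PZ-7, i.e. toward the east.

i ≈ 0.0156; groundwater flows toward the east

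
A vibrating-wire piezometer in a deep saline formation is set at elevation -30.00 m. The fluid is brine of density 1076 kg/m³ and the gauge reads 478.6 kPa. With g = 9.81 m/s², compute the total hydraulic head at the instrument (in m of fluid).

h ≈ 15.34 m

ψ = P/(ρg) = 478.6×1000 / (1076 × 9.81) = 45.34 m.
h = z + ψ = -30.00 + 45.34 = 15.34 m.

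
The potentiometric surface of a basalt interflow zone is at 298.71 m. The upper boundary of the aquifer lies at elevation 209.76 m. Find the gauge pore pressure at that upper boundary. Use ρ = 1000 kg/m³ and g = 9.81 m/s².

Pressure head at the aquifer top: ψ = h − z = 298.71 − 209.76 = 88.95 m.
P = ρgψ = 1000 × 9.81 × 88.95 = 872599 Pa ≈ 873 kPa.

P ≈ 873 kPa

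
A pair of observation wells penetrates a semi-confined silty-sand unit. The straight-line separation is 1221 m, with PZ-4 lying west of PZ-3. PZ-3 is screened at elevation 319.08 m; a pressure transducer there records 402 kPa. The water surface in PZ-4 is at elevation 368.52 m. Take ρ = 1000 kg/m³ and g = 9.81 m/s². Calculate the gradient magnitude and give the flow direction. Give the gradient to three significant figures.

i ≈ 0.00693; groundwater flows toward the east

Pressure head at PZ-3: ψ = P/(ρg) = 402×1000 / (1000 × 9.81) = 40.98 m.
Total head at PZ-3: h = z + ψ = 319.08 + 40.98 = 360.06 m.
Total head at PZ-4: h = 368.52 m (water level in the piezometer is the total head).
Head difference: h(PZ-3) − h(PZ-4) = 360.06 − 368.52 = -8.46 m.
Hydraulic gradient: i = |Δh| / L = 8.46 / 1221 = 0.00693.
Flow is from higher to lower head: from PZ-4 toward PZ-3, i.e. toward the east.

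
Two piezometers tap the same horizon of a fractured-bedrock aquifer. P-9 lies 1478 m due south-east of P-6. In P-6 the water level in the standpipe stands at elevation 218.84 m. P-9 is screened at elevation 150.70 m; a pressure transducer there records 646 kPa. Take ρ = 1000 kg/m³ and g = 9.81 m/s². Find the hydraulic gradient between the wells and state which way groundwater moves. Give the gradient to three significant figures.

Total head at P-6: h = 218.84 m (water level in the piezometer is the total head).
Pressure head at P-9: ψ = P/(ρg) = 646×1000 / (1000 × 9.81) = 65.85 m.
Total head at P-9: h = z + ψ = 150.70 + 65.85 = 216.55 m.
Head difference: h(P-6) − h(P-9) = 218.84 − 216.55 = 2.29 m.
Hydraulic gradient: i = |Δh| / L = 2.29 / 1478 = 0.00155.
Flow is from higher to lower head: from P-6 toward P-9, i.e. toward the south-east.

i ≈ 0.00155; groundwater flows toward the south-east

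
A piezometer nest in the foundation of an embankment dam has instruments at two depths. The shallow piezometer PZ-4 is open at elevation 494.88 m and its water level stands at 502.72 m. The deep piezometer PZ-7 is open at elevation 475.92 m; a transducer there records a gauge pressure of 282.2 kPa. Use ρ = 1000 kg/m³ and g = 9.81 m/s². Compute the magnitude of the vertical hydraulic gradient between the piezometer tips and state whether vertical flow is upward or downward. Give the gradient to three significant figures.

Total head at PZ-4: h = 502.72 m (water level in the standpipe).
Pressure head at PZ-7: ψ = P/(ρg) = 282.2×1000 / (1000 × 9.81) = 28.77 m.
Total head at PZ-7: h = z + ψ = 475.92 + 28.77 = 504.69 m.
Δh = h(PZ-4) − h(PZ-7) = 502.72 − 504.69 = -1.97 m.
Vertical separation Δz = 494.88 − 475.92 = 18.96 m.
|i_v| = |Δh| / Δz = 1.97 / 18.96 = 0.104.
Head is higher in the deep piezometer, so vertical flow is upward (discharge condition).

|i_v| ≈ 0.104; vertical flow is upward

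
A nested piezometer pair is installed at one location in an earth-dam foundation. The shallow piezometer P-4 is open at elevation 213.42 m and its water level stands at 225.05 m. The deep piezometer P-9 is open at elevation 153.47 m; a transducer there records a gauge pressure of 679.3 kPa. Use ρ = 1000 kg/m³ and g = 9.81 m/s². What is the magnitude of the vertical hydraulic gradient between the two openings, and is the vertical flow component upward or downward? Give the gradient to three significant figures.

Total head at P-4: h = 225.05 m (water level in the standpipe).
Pressure head at P-9: ψ = P/(ρg) = 679.3×1000 / (1000 × 9.81) = 69.25 m.
Total head at P-9: h = z + ψ = 153.47 + 69.25 = 222.72 m.
Δh = h(P-4) − h(P-9) = 225.05 − 222.72 = 2.33 m.
Vertical separation Δz = 213.42 − 153.47 = 59.95 m.
|i_v| = |Δh| / Δz = 2.33 / 59.95 = 0.0389.
Head is higher in the shallow piezometer, so vertical flow is downward (recharge condition).

|i_v| ≈ 0.0389; vertical flow is downward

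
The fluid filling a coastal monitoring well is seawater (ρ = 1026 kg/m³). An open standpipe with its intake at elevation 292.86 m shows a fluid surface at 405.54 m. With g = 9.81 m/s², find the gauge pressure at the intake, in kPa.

P ≈ 1130 kPa

Pressure head ψ = h − z = 405.54 − 292.86 = 112.68 m.
P = ρgψ = 1026 × 9.81 × 112.68 = 1134131 Pa ≈ 1130 kPa.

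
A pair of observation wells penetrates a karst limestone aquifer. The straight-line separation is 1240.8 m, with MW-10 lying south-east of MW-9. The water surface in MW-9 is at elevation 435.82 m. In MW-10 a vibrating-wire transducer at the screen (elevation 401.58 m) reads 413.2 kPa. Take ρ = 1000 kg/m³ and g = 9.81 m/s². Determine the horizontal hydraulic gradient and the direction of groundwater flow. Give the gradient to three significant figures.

i ≈ 0.00635; groundwater flows toward the north-west

Total head at MW-9: h = 435.82 m (water level in the piezometer is the total head).
Pressure head at MW-10: ψ = P/(ρg) = 413.2×1000 / (1000 × 9.81) = 42.12 m.
Total head at MW-10: h = z + ψ = 401.58 + 42.12 = 443.70 m.
Head difference: h(MW-9) − h(MW-10) = 435.82 − 443.70 = -7.88 m.
Hydraulic gradient: i = |Δh| / L = 7.88 / 1240.8 = 0.00635.
Flow is from higher to lower head: from MW-10 toward MW-9, i.e. toward the north-west.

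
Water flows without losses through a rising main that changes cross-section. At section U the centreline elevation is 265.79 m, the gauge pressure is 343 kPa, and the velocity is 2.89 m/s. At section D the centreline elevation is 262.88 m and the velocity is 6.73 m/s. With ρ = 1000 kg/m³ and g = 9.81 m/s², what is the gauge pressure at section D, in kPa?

P₂ ≈ 353 kPa

Pressure head at U: ψ₁ = P₁/(ρg) = 343×1000 / (1000 × 9.81) = 34.96 m.
Velocity heads: v₁²/2g = 2.89²/19.62 = 0.426 m; v₂²/2g = 6.73²/19.62 = 2.309 m.
Total head H = z₁ + ψ₁ + v₁²/2g = 265.79 + 34.96 + 0.426 = 301.18 m.
ψ₂ = H − z₂ − v₂²/2g = 301.18 − 262.88 − 2.309 = 35.99 m.
P₂ = ρgψ₂ = 1000 × 9.81 × 35.99 ≈ 353 kPa.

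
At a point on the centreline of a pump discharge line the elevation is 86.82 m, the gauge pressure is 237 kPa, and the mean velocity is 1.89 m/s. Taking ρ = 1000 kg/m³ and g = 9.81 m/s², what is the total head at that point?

h ≈ 111.16 m

Pressure head ψ = P/(ρg) = 237×1000 / (1000 × 9.81) = 24.16 m.
Velocity head = v²/(2g) = 1.89² / (2 × 9.81) = 0.182 m.
h = z + ψ + v²/(2g) = 86.82 + 24.16 + 0.182 = 111.16 m.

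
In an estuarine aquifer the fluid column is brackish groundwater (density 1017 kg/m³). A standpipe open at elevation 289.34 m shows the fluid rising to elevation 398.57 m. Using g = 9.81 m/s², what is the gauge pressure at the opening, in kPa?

Pressure head ψ = h − z = 398.57 − 289.34 = 109.23 m.
P = ρgψ = 1017 × 9.81 × 109.23 = 1089763 Pa ≈ 1090 kPa.

P ≈ 1090 kPa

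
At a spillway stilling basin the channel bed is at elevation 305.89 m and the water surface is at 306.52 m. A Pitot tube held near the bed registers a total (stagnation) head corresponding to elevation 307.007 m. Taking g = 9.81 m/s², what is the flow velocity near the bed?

Near the bed, under hydrostatic conditions, the piezometric head (z + ψ) equals the free-surface elevation, 306.52 m.
Velocity head = total − piezometric = 307.007 − 306.52 = 0.487 m.
v = √(2g·h_v) = √(2 × 9.81 × 0.487) = 3.09 m/s.

v ≈ 3.09 m/s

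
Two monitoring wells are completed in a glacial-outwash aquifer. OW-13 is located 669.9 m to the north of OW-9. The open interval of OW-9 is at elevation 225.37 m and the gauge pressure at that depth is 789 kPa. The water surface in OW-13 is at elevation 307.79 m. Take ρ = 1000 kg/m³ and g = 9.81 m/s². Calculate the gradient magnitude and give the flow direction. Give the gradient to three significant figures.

i ≈ 0.00297; groundwater flows toward the south

Pressure head at OW-9: ψ = P/(ρg) = 789×1000 / (1000 × 9.81) = 80.43 m.
Total head at OW-9: h = z + ψ = 225.37 + 80.43 = 305.80 m.
Total head at OW-13: h = 307.79 m (water level in the piezometer is the total head).
Head difference: h(OW-9) − h(OW-13) = 305.80 − 307.79 = -1.99 m.
Hydraulic gradient: i = |Δh| / L = 1.99 / 669.9 = 0.00297.
Flow is from higher to lower head: from OW-13 toward OW-9, i.e. toward the south.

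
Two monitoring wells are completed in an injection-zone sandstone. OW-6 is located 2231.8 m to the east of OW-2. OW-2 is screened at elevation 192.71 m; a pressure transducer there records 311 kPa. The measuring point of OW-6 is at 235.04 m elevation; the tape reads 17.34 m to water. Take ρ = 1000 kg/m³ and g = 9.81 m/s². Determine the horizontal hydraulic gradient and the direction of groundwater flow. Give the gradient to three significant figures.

Pressure head at OW-2: ψ = P/(ρg) = 311×1000 / (1000 × 9.81) = 31.70 m.
Total head at OW-2: h = z + ψ = 192.71 + 31.70 = 224.41 m.
Total head at OW-6: h = 235.04 − 17.34 = 217.70 m.
Head difference: h(OW-2) − h(OW-6) = 224.41 − 217.70 = 6.71 m.
Hydraulic gradient: i = |Δh| / L = 6.71 / 2231.8 = 0.00301.
Flow is from higher to lower head: from OW-2 toward OW-6, i.e. toward the east.

i ≈ 0.00301; groundwater flows toward the east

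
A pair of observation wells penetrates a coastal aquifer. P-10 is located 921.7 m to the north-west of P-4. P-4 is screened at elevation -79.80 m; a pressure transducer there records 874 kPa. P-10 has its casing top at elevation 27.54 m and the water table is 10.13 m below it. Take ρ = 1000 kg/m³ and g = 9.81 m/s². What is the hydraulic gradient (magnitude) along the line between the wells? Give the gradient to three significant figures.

Pressure head at P-4: ψ = P/(ρg) = 874×1000 / (1000 × 9.81) = 89.09 m.
Total head at P-4: h = z + ψ = -79.80 + 89.09 = 9.29 m.
Total head at P-10: h = 27.54 − 10.13 = 17.41 m.
Head difference: h(P-4) − h(P-10) = 9.29 − 17.41 = -8.12 m.
Hydraulic gradient: i = |Δh| / L = 8.12 / 921.7 = 0.00881.

i ≈ 0.00881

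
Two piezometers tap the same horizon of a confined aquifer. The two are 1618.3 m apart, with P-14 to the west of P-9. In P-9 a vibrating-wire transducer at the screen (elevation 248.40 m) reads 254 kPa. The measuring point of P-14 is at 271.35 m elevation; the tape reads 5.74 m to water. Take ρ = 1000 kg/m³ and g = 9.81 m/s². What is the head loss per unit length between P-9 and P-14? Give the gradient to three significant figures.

i ≈ 0.00536 m/m

Pressure head at P-9: ψ = P/(ρg) = 254×1000 / (1000 × 9.81) = 25.89 m.
Total head at P-9: h = z + ψ = 248.40 + 25.89 = 274.29 m.
Total head at P-14: h = 271.35 − 5.74 = 265.61 m.
Head difference: h(P-9) − h(P-14) = 274.29 − 265.61 = 8.68 m.
Hydraulic gradient: i = |Δh| / L = 8.68 / 1618.3 = 0.00536.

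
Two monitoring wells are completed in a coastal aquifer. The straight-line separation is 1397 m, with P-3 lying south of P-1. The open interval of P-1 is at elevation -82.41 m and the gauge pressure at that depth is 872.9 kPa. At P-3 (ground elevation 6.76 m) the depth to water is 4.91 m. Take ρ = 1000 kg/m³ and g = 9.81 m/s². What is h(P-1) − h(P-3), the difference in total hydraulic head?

Pressure head at P-1: ψ = P/(ρg) = 872.9×1000 / (1000 × 9.81) = 88.98 m.
Total head at P-1: h = z + ψ = -82.41 + 88.98 = 6.57 m.
Total head at P-3: h = 6.76 − 4.91 = 1.85 m.
Head difference: h(P-1) − h(P-3) = 6.57 − 1.85 = 4.72 m.

Δh ≈ 4.72 m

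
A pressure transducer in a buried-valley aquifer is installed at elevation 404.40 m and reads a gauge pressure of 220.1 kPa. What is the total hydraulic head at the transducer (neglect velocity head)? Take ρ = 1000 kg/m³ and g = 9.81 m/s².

h ≈ 426.84 m

ψ = P/(ρg) = 220.1×1000 / (1000 × 9.81) = 22.44 m.
h = z + ψ = 404.40 + 22.44 = 426.84 m.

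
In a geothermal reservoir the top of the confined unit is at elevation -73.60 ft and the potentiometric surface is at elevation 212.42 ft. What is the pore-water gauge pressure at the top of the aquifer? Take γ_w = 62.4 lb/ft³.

P ≈ 124 psi

Pressure head at the aquifer top: ψ = h − z = 212.42 − (-73.60) = 286.02 ft.
P = γψ/144 = 62.4 × 286.02 / 144 = 124 psi.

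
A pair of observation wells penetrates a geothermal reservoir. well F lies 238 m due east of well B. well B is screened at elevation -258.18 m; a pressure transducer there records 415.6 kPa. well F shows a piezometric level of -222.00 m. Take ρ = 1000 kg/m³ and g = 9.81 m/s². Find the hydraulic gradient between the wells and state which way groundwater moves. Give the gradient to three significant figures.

i ≈ 0.0260; groundwater flows toward the east

Pressure head at well B: ψ = P/(ρg) = 415.6×1000 / (1000 × 9.81) = 42.36 m.
Total head at well B: h = z + ψ = -258.18 + 42.36 = -215.82 m.
Total head at well F: h = -222.00 m (water level in the piezometer is the total head).
Head difference: h(well B) − h(well F) = -215.82 − (-222.00) = 6.18 m.
Hydraulic gradient: i = |Δh| / L = 6.18 / 238 = 0.0260.
Flow is from higher to lower head: from well B toward well F, i.e. toward the east.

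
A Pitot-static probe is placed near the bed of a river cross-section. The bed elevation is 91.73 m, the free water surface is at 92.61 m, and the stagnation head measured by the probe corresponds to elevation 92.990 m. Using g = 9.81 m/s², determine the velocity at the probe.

Near the bed, under hydrostatic conditions, the piezometric head (z + ψ) equals the free-surface elevation, 92.61 m.
Velocity head = total − piezometric = 92.990 − 92.61 = 0.380 m.
v = √(2g·h_v) = √(2 × 9.81 × 0.380) = 2.73 m/s.

v ≈ 2.73 m/s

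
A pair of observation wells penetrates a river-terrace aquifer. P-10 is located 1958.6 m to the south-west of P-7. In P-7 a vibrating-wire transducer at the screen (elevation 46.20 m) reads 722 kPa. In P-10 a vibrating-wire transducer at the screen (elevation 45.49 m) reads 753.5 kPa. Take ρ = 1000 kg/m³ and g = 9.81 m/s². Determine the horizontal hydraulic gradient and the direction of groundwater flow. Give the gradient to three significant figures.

i ≈ 0.00128; groundwater flows toward the north-east

Pressure head at P-7: ψ = P/(ρg) = 722×1000 / (1000 × 9.81) = 73.60 m.
Total head at P-7: h = z + ψ = 46.20 + 73.60 = 119.80 m.
Pressure head at P-10: ψ = P/(ρg) = 753.5×1000 / (1000 × 9.81) = 76.81 m.
Total head at P-10: h = z + ψ = 45.49 + 76.81 = 122.30 m.
Head difference: h(P-7) − h(P-10) = 119.80 − 122.30 = -2.50 m.
Hydraulic gradient: i = |Δh| / L = 2.50 / 1958.6 = 0.00128.
Flow is from higher to lower head: from P-10 toward P-7, i.e. toward the north-east.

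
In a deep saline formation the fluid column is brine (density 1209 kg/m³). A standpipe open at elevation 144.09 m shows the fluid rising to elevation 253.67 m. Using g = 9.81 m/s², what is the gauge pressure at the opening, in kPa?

Pressure head ψ = h − z = 253.67 − 144.09 = 109.58 m.
P = ρgψ = 1209 × 9.81 × 109.58 = 1299651 Pa ≈ 1300 kPa.

P ≈ 1300 kPa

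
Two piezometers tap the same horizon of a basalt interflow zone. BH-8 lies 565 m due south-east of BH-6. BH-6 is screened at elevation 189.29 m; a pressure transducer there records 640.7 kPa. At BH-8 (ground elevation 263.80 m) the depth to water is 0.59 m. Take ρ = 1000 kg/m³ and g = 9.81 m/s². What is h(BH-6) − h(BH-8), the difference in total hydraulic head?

Pressure head at BH-6: ψ = P/(ρg) = 640.7×1000 / (1000 × 9.81) = 65.31 m.
Total head at BH-6: h = z + ψ = 189.29 + 65.31 = 254.60 m.
Total head at BH-8: h = 263.80 − 0.59 = 263.21 m.
Head difference: h(BH-6) − h(BH-8) = 254.60 − 263.21 = -8.61 m.

Δh ≈ -8.61 m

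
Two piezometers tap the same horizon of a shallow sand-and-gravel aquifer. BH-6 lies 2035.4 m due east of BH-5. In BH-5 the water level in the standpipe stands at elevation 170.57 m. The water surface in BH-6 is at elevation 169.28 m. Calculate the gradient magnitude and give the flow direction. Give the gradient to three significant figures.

Total head at BH-5: h = 170.57 m (water level in the piezometer is the total head).
Total head at BH-6: h = 169.28 m (water level in the piezometer is the total head).
Head difference: h(BH-5) − h(BH-6) = 170.57 − 169.28 = 1.29 m.
Hydraulic gradient: i = |Δh| / L = 1.29 / 2035.4 = 0.000634.
Flow is from higher to lower head: from BH-5 toward BH-6, i.e. toward the east.

i ≈ 0.000634; groundwater flows toward the east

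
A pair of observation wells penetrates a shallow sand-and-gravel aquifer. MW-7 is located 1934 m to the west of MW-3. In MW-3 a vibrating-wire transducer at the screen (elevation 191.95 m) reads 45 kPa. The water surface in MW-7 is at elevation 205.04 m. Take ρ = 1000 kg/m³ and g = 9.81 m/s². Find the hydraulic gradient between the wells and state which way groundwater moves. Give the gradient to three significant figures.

Pressure head at MW-3: ψ = P/(ρg) = 45×1000 / (1000 × 9.81) = 4.59 m.
Total head at MW-3: h = z + ψ = 191.95 + 4.59 = 196.54 m.
Total head at MW-7: h = 205.04 m (water level in the piezometer is the total head).
Head difference: h(MW-3) − h(MW-7) = 196.54 − 205.04 = -8.50 m.
Hydraulic gradient: i = |Δh| / L = 8.50 / 1934 = 0.00440.
Flow is from higher to lower head: from MW-7 toward MW-3, i.e. toward the east.

i ≈ 0.00440; groundwater flows toward the east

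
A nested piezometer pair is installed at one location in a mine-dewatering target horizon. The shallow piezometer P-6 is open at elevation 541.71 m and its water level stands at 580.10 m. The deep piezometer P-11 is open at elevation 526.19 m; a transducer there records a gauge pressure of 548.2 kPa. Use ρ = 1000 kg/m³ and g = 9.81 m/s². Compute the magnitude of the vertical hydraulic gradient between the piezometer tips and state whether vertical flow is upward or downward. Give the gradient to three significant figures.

Total head at P-6: h = 580.10 m (water level in the standpipe).
Pressure head at P-11: ψ = P/(ρg) = 548.2×1000 / (1000 × 9.81) = 55.88 m.
Total head at P-11: h = z + ψ = 526.19 + 55.88 = 582.07 m.
Δh = h(P-6) − h(P-11) = 580.10 − 582.07 = -1.97 m.
Vertical separation Δz = 541.71 − 526.19 = 15.52 m.
|i_v| = |Δh| / Δz = 1.97 / 15.52 = 0.127.
Head is higher in the deep piezometer, so vertical flow is upward (discharge condition).

|i_v| ≈ 0.127; vertical flow is upward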